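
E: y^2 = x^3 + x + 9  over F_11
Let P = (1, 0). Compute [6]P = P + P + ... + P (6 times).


k = 6 = 110_2 (binary, LSB first: 011)
Double-and-add from P = (1, 0):
  bit 0 = 0: acc unchanged = O
  bit 1 = 1: acc = O + O = O
  bit 2 = 1: acc = O + O = O

6P = O


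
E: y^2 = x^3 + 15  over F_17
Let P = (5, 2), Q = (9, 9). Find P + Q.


P != Q, so use the chord formula.
s = (y2 - y1) / (x2 - x1) = (7) / (4) mod 17 = 6
x3 = s^2 - x1 - x2 mod 17 = 6^2 - 5 - 9 = 5
y3 = s (x1 - x3) - y1 mod 17 = 6 * (5 - 5) - 2 = 15

P + Q = (5, 15)


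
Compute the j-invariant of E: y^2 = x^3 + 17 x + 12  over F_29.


Delta = -16(4 a^3 + 27 b^2) mod 29 = 12
-1728 * (4 a)^3 = -1728 * (4*17)^3 mod 29 = 23
j = 23 * 12^(-1) mod 29 = 14

j = 14 (mod 29)


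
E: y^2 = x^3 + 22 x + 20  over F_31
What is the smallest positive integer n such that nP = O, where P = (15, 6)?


Compute successive multiples of P until we hit O:
  1P = (15, 6)
  2P = (20, 11)
  3P = (28, 12)
  4P = (26, 8)
  5P = (30, 11)
  6P = (24, 22)
  7P = (12, 20)
  8P = (12, 11)
  ... (continuing to 15P)
  15P = O

ord(P) = 15


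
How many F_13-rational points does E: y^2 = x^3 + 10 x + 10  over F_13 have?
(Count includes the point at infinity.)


For each x in F_13, count y with y^2 = x^3 + 10 x + 10 mod 13:
  x = 0: RHS = 10, y in [6, 7]  -> 2 point(s)
  x = 2: RHS = 12, y in [5, 8]  -> 2 point(s)
  x = 4: RHS = 10, y in [6, 7]  -> 2 point(s)
  x = 5: RHS = 3, y in [4, 9]  -> 2 point(s)
  x = 6: RHS = 0, y in [0]  -> 1 point(s)
  x = 8: RHS = 4, y in [2, 11]  -> 2 point(s)
  x = 9: RHS = 10, y in [6, 7]  -> 2 point(s)
  x = 12: RHS = 12, y in [5, 8]  -> 2 point(s)
Affine points: 15. Add the point at infinity: total = 16.

#E(F_13) = 16


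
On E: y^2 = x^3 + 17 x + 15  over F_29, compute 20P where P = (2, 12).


k = 20 = 10100_2 (binary, LSB first: 00101)
Double-and-add from P = (2, 12):
  bit 0 = 0: acc unchanged = O
  bit 1 = 0: acc unchanged = O
  bit 2 = 1: acc = O + (3, 8) = (3, 8)
  bit 3 = 0: acc unchanged = (3, 8)
  bit 4 = 1: acc = (3, 8) + (8, 5) = (23, 4)

20P = (23, 4)


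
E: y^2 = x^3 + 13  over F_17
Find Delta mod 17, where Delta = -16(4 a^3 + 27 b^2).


4 a^3 + 27 b^2 = 4*0^3 + 27*13^2 = 0 + 4563 = 4563
Delta = -16 * (4563) = -73008
Delta mod 17 = 7

Delta = 7 (mod 17)


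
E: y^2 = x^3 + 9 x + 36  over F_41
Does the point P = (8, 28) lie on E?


Check whether y^2 = x^3 + 9 x + 36 (mod 41) for (x, y) = (8, 28).
LHS: y^2 = 28^2 mod 41 = 5
RHS: x^3 + 9 x + 36 = 8^3 + 9*8 + 36 mod 41 = 5
LHS = RHS

Yes, on the curve


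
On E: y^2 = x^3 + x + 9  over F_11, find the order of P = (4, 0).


Compute successive multiples of P until we hit O:
  1P = (4, 0)
  2P = O

ord(P) = 2


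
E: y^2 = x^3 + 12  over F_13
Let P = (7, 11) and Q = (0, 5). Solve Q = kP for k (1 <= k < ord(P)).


Enumerate multiples of P until we hit Q = (0, 5):
  1P = (7, 11)
  2P = (0, 8)
  3P = (3, 0)
  4P = (0, 5)
Match found at i = 4.

k = 4


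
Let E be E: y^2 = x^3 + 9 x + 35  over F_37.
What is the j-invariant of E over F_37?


Delta = -16(4 a^3 + 27 b^2) mod 37 = 12
-1728 * (4 a)^3 = -1728 * (4*9)^3 mod 37 = 26
j = 26 * 12^(-1) mod 37 = 33

j = 33 (mod 37)


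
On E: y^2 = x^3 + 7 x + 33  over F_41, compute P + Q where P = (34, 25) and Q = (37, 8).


P != Q, so use the chord formula.
s = (y2 - y1) / (x2 - x1) = (24) / (3) mod 41 = 8
x3 = s^2 - x1 - x2 mod 41 = 8^2 - 34 - 37 = 34
y3 = s (x1 - x3) - y1 mod 41 = 8 * (34 - 34) - 25 = 16

P + Q = (34, 16)


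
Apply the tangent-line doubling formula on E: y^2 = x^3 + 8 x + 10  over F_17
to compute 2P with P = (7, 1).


Doubling: s = (3 x1^2 + a) / (2 y1)
s = (3*7^2 + 8) / (2*1) mod 17 = 1
x3 = s^2 - 2 x1 mod 17 = 1^2 - 2*7 = 4
y3 = s (x1 - x3) - y1 mod 17 = 1 * (7 - 4) - 1 = 2

2P = (4, 2)


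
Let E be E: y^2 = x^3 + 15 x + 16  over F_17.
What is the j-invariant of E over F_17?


Delta = -16(4 a^3 + 27 b^2) mod 17 = 12
-1728 * (4 a)^3 = -1728 * (4*15)^3 mod 17 = 5
j = 5 * 12^(-1) mod 17 = 16

j = 16 (mod 17)


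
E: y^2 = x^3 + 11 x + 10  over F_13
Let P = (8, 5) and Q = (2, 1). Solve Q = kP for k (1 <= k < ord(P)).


Enumerate multiples of P until we hit Q = (2, 1):
  1P = (8, 5)
  2P = (7, 1)
  3P = (1, 10)
  4P = (0, 6)
  5P = (4, 1)
  6P = (2, 1)
Match found at i = 6.

k = 6


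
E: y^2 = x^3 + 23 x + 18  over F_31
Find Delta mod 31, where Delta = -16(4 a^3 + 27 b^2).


4 a^3 + 27 b^2 = 4*23^3 + 27*18^2 = 48668 + 8748 = 57416
Delta = -16 * (57416) = -918656
Delta mod 31 = 29

Delta = 29 (mod 31)


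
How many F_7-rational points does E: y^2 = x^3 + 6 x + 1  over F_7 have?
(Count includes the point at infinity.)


For each x in F_7, count y with y^2 = x^3 + 6 x + 1 mod 7:
  x = 0: RHS = 1, y in [1, 6]  -> 2 point(s)
  x = 1: RHS = 1, y in [1, 6]  -> 2 point(s)
  x = 2: RHS = 0, y in [0]  -> 1 point(s)
  x = 3: RHS = 4, y in [2, 5]  -> 2 point(s)
  x = 5: RHS = 2, y in [3, 4]  -> 2 point(s)
  x = 6: RHS = 1, y in [1, 6]  -> 2 point(s)
Affine points: 11. Add the point at infinity: total = 12.

#E(F_7) = 12


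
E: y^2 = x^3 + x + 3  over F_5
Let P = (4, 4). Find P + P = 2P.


Doubling: s = (3 x1^2 + a) / (2 y1)
s = (3*4^2 + 1) / (2*4) mod 5 = 3
x3 = s^2 - 2 x1 mod 5 = 3^2 - 2*4 = 1
y3 = s (x1 - x3) - y1 mod 5 = 3 * (4 - 1) - 4 = 0

2P = (1, 0)


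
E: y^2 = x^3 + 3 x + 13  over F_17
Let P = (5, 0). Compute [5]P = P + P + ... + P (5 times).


k = 5 = 101_2 (binary, LSB first: 101)
Double-and-add from P = (5, 0):
  bit 0 = 1: acc = O + (5, 0) = (5, 0)
  bit 1 = 0: acc unchanged = (5, 0)
  bit 2 = 1: acc = (5, 0) + O = (5, 0)

5P = (5, 0)


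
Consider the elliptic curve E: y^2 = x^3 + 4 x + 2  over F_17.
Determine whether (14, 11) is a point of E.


Check whether y^2 = x^3 + 4 x + 2 (mod 17) for (x, y) = (14, 11).
LHS: y^2 = 11^2 mod 17 = 2
RHS: x^3 + 4 x + 2 = 14^3 + 4*14 + 2 mod 17 = 14
LHS != RHS

No, not on the curve


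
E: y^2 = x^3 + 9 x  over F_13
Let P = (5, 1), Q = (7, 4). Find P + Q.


P != Q, so use the chord formula.
s = (y2 - y1) / (x2 - x1) = (3) / (2) mod 13 = 8
x3 = s^2 - x1 - x2 mod 13 = 8^2 - 5 - 7 = 0
y3 = s (x1 - x3) - y1 mod 13 = 8 * (5 - 0) - 1 = 0

P + Q = (0, 0)


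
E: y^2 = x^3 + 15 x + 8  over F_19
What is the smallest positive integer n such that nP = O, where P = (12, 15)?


Compute successive multiples of P until we hit O:
  1P = (12, 15)
  2P = (12, 4)
  3P = O

ord(P) = 3


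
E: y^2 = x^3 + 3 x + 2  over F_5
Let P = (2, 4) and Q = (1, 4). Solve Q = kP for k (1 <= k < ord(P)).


Enumerate multiples of P until we hit Q = (1, 4):
  1P = (2, 4)
  2P = (1, 1)
  3P = (1, 4)
Match found at i = 3.

k = 3


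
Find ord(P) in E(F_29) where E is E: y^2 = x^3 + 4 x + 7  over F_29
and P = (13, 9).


Compute successive multiples of P until we hit O:
  1P = (13, 9)
  2P = (4, 0)
  3P = (13, 20)
  4P = O

ord(P) = 4


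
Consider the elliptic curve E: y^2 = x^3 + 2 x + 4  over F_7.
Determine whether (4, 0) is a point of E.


Check whether y^2 = x^3 + 2 x + 4 (mod 7) for (x, y) = (4, 0).
LHS: y^2 = 0^2 mod 7 = 0
RHS: x^3 + 2 x + 4 = 4^3 + 2*4 + 4 mod 7 = 6
LHS != RHS

No, not on the curve


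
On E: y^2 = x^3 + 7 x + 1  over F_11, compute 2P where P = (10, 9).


k = 2 = 10_2 (binary, LSB first: 01)
Double-and-add from P = (10, 9):
  bit 0 = 0: acc unchanged = O
  bit 1 = 1: acc = O + (0, 10) = (0, 10)

2P = (0, 10)


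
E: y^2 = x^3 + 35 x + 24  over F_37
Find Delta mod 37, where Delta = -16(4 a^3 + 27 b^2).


4 a^3 + 27 b^2 = 4*35^3 + 27*24^2 = 171500 + 15552 = 187052
Delta = -16 * (187052) = -2992832
Delta mod 37 = 24

Delta = 24 (mod 37)


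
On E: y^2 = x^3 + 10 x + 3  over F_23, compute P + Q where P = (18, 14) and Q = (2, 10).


P != Q, so use the chord formula.
s = (y2 - y1) / (x2 - x1) = (19) / (7) mod 23 = 6
x3 = s^2 - x1 - x2 mod 23 = 6^2 - 18 - 2 = 16
y3 = s (x1 - x3) - y1 mod 23 = 6 * (18 - 16) - 14 = 21

P + Q = (16, 21)


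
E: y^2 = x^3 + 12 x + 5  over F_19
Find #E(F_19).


For each x in F_19, count y with y^2 = x^3 + 12 x + 5 mod 19:
  x = 0: RHS = 5, y in [9, 10]  -> 2 point(s)
  x = 3: RHS = 11, y in [7, 12]  -> 2 point(s)
  x = 5: RHS = 0, y in [0]  -> 1 point(s)
  x = 8: RHS = 5, y in [9, 10]  -> 2 point(s)
  x = 9: RHS = 6, y in [5, 14]  -> 2 point(s)
  x = 10: RHS = 4, y in [2, 17]  -> 2 point(s)
  x = 11: RHS = 5, y in [9, 10]  -> 2 point(s)
  x = 15: RHS = 7, y in [8, 11]  -> 2 point(s)
  x = 17: RHS = 11, y in [7, 12]  -> 2 point(s)
  x = 18: RHS = 11, y in [7, 12]  -> 2 point(s)
Affine points: 19. Add the point at infinity: total = 20.

#E(F_19) = 20


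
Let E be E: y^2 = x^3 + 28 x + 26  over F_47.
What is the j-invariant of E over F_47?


Delta = -16(4 a^3 + 27 b^2) mod 47 = 22
-1728 * (4 a)^3 = -1728 * (4*28)^3 mod 47 = 44
j = 44 * 22^(-1) mod 47 = 2

j = 2 (mod 47)


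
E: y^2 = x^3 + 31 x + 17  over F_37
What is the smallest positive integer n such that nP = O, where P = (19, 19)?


Compute successive multiples of P until we hit O:
  1P = (19, 19)
  2P = (15, 34)
  3P = (24, 9)
  4P = (35, 13)
  5P = (8, 0)
  6P = (35, 24)
  7P = (24, 28)
  8P = (15, 3)
  ... (continuing to 10P)
  10P = O

ord(P) = 10


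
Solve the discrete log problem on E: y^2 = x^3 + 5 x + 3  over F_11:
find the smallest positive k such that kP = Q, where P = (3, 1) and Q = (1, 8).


Enumerate multiples of P until we hit Q = (1, 8):
  1P = (3, 1)
  2P = (8, 7)
  3P = (1, 8)
Match found at i = 3.

k = 3


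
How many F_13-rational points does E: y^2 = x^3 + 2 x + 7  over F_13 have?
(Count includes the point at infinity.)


For each x in F_13, count y with y^2 = x^3 + 2 x + 7 mod 13:
  x = 1: RHS = 10, y in [6, 7]  -> 2 point(s)
  x = 3: RHS = 1, y in [1, 12]  -> 2 point(s)
  x = 4: RHS = 1, y in [1, 12]  -> 2 point(s)
  x = 5: RHS = 12, y in [5, 8]  -> 2 point(s)
  x = 6: RHS = 1, y in [1, 12]  -> 2 point(s)
  x = 7: RHS = 0, y in [0]  -> 1 point(s)
  x = 9: RHS = 0, y in [0]  -> 1 point(s)
  x = 10: RHS = 0, y in [0]  -> 1 point(s)
  x = 12: RHS = 4, y in [2, 11]  -> 2 point(s)
Affine points: 15. Add the point at infinity: total = 16.

#E(F_13) = 16


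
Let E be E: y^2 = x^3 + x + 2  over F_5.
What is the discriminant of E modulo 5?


4 a^3 + 27 b^2 = 4*1^3 + 27*2^2 = 4 + 108 = 112
Delta = -16 * (112) = -1792
Delta mod 5 = 3

Delta = 3 (mod 5)


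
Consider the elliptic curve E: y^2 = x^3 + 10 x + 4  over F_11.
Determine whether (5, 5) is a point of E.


Check whether y^2 = x^3 + 10 x + 4 (mod 11) for (x, y) = (5, 5).
LHS: y^2 = 5^2 mod 11 = 3
RHS: x^3 + 10 x + 4 = 5^3 + 10*5 + 4 mod 11 = 3
LHS = RHS

Yes, on the curve


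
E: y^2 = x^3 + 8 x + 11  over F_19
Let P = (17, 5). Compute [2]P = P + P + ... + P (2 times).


k = 2 = 10_2 (binary, LSB first: 01)
Double-and-add from P = (17, 5):
  bit 0 = 0: acc unchanged = O
  bit 1 = 1: acc = O + (8, 13) = (8, 13)

2P = (8, 13)


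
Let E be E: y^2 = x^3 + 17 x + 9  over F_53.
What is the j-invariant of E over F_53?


Delta = -16(4 a^3 + 27 b^2) mod 53 = 5
-1728 * (4 a)^3 = -1728 * (4*17)^3 mod 53 = 14
j = 14 * 5^(-1) mod 53 = 24

j = 24 (mod 53)


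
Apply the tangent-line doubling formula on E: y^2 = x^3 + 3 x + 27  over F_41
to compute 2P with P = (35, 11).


Doubling: s = (3 x1^2 + a) / (2 y1)
s = (3*35^2 + 3) / (2*11) mod 41 = 33
x3 = s^2 - 2 x1 mod 41 = 33^2 - 2*35 = 35
y3 = s (x1 - x3) - y1 mod 41 = 33 * (35 - 35) - 11 = 30

2P = (35, 30)


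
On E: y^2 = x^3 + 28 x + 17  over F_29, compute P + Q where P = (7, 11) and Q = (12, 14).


P != Q, so use the chord formula.
s = (y2 - y1) / (x2 - x1) = (3) / (5) mod 29 = 18
x3 = s^2 - x1 - x2 mod 29 = 18^2 - 7 - 12 = 15
y3 = s (x1 - x3) - y1 mod 29 = 18 * (7 - 15) - 11 = 19

P + Q = (15, 19)


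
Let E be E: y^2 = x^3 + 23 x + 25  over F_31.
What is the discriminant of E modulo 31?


4 a^3 + 27 b^2 = 4*23^3 + 27*25^2 = 48668 + 16875 = 65543
Delta = -16 * (65543) = -1048688
Delta mod 31 = 11

Delta = 11 (mod 31)


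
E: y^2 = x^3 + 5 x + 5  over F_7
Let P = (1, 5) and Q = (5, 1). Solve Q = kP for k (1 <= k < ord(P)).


Enumerate multiples of P until we hit Q = (5, 1):
  1P = (1, 5)
  2P = (2, 4)
  3P = (5, 6)
  4P = (5, 1)
Match found at i = 4.

k = 4


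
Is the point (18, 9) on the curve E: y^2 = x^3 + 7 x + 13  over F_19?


Check whether y^2 = x^3 + 7 x + 13 (mod 19) for (x, y) = (18, 9).
LHS: y^2 = 9^2 mod 19 = 5
RHS: x^3 + 7 x + 13 = 18^3 + 7*18 + 13 mod 19 = 5
LHS = RHS

Yes, on the curve


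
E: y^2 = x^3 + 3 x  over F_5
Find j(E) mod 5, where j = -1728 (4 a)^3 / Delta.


Delta = -16(4 a^3 + 27 b^2) mod 5 = 2
-1728 * (4 a)^3 = -1728 * (4*3)^3 mod 5 = 1
j = 1 * 2^(-1) mod 5 = 3

j = 3 (mod 5)


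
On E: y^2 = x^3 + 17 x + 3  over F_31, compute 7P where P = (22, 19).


k = 7 = 111_2 (binary, LSB first: 111)
Double-and-add from P = (22, 19):
  bit 0 = 1: acc = O + (22, 19) = (22, 19)
  bit 1 = 1: acc = (22, 19) + (26, 14) = (2, 18)
  bit 2 = 1: acc = (2, 18) + (17, 20) = (28, 24)

7P = (28, 24)


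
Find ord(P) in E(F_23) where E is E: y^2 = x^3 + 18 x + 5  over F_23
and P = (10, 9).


Compute successive multiples of P until we hit O:
  1P = (10, 9)
  2P = (11, 4)
  3P = (4, 7)
  4P = (4, 16)
  5P = (11, 19)
  6P = (10, 14)
  7P = O

ord(P) = 7


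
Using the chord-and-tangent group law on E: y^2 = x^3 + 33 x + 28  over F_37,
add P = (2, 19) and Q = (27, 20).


P != Q, so use the chord formula.
s = (y2 - y1) / (x2 - x1) = (1) / (25) mod 37 = 3
x3 = s^2 - x1 - x2 mod 37 = 3^2 - 2 - 27 = 17
y3 = s (x1 - x3) - y1 mod 37 = 3 * (2 - 17) - 19 = 10

P + Q = (17, 10)


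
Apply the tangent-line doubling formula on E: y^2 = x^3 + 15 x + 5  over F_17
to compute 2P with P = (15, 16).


Doubling: s = (3 x1^2 + a) / (2 y1)
s = (3*15^2 + 15) / (2*16) mod 17 = 12
x3 = s^2 - 2 x1 mod 17 = 12^2 - 2*15 = 12
y3 = s (x1 - x3) - y1 mod 17 = 12 * (15 - 12) - 16 = 3

2P = (12, 3)


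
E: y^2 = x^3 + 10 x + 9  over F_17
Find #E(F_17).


For each x in F_17, count y with y^2 = x^3 + 10 x + 9 mod 17:
  x = 0: RHS = 9, y in [3, 14]  -> 2 point(s)
  x = 3: RHS = 15, y in [7, 10]  -> 2 point(s)
  x = 6: RHS = 13, y in [8, 9]  -> 2 point(s)
  x = 10: RHS = 4, y in [2, 15]  -> 2 point(s)
  x = 12: RHS = 4, y in [2, 15]  -> 2 point(s)
  x = 15: RHS = 15, y in [7, 10]  -> 2 point(s)
  x = 16: RHS = 15, y in [7, 10]  -> 2 point(s)
Affine points: 14. Add the point at infinity: total = 15.

#E(F_17) = 15


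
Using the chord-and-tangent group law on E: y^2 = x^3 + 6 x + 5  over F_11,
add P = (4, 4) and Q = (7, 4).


P != Q, so use the chord formula.
s = (y2 - y1) / (x2 - x1) = (0) / (3) mod 11 = 0
x3 = s^2 - x1 - x2 mod 11 = 0^2 - 4 - 7 = 0
y3 = s (x1 - x3) - y1 mod 11 = 0 * (4 - 0) - 4 = 7

P + Q = (0, 7)


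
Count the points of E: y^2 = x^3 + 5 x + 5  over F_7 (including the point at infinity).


For each x in F_7, count y with y^2 = x^3 + 5 x + 5 mod 7:
  x = 1: RHS = 4, y in [2, 5]  -> 2 point(s)
  x = 2: RHS = 2, y in [3, 4]  -> 2 point(s)
  x = 5: RHS = 1, y in [1, 6]  -> 2 point(s)
Affine points: 6. Add the point at infinity: total = 7.

#E(F_7) = 7


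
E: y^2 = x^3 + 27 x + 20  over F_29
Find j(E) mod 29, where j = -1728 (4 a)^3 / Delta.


Delta = -16(4 a^3 + 27 b^2) mod 29 = 1
-1728 * (4 a)^3 = -1728 * (4*27)^3 mod 29 = 4
j = 4 * 1^(-1) mod 29 = 4

j = 4 (mod 29)


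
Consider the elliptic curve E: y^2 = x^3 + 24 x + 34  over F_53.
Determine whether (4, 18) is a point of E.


Check whether y^2 = x^3 + 24 x + 34 (mod 53) for (x, y) = (4, 18).
LHS: y^2 = 18^2 mod 53 = 6
RHS: x^3 + 24 x + 34 = 4^3 + 24*4 + 34 mod 53 = 35
LHS != RHS

No, not on the curve


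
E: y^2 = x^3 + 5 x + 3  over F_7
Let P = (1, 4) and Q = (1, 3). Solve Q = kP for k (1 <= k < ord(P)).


Enumerate multiples of P until we hit Q = (1, 3):
  1P = (1, 4)
  2P = (6, 5)
  3P = (2, 0)
  4P = (6, 2)
  5P = (1, 3)
Match found at i = 5.

k = 5


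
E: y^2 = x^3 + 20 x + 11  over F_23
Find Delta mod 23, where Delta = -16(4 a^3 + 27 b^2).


4 a^3 + 27 b^2 = 4*20^3 + 27*11^2 = 32000 + 3267 = 35267
Delta = -16 * (35267) = -564272
Delta mod 23 = 10

Delta = 10 (mod 23)


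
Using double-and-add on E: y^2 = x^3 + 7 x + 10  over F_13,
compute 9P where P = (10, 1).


k = 9 = 1001_2 (binary, LSB first: 1001)
Double-and-add from P = (10, 1):
  bit 0 = 1: acc = O + (10, 1) = (10, 1)
  bit 1 = 0: acc unchanged = (10, 1)
  bit 2 = 0: acc unchanged = (10, 1)
  bit 3 = 1: acc = (10, 1) + (7, 5) = (5, 1)

9P = (5, 1)


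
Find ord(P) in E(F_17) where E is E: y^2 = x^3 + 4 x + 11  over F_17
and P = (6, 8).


Compute successive multiples of P until we hit O:
  1P = (6, 8)
  2P = (3, 13)
  3P = (7, 5)
  4P = (13, 13)
  5P = (11, 3)
  6P = (1, 4)
  7P = (12, 11)
  8P = (12, 6)
  ... (continuing to 15P)
  15P = O

ord(P) = 15


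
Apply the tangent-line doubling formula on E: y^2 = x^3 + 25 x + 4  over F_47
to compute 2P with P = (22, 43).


Doubling: s = (3 x1^2 + a) / (2 y1)
s = (3*22^2 + 25) / (2*43) mod 47 = 21
x3 = s^2 - 2 x1 mod 47 = 21^2 - 2*22 = 21
y3 = s (x1 - x3) - y1 mod 47 = 21 * (22 - 21) - 43 = 25

2P = (21, 25)


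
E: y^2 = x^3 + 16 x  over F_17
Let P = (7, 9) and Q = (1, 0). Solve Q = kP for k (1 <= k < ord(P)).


Enumerate multiples of P until we hit Q = (1, 0):
  1P = (7, 9)
  2P = (1, 0)
Match found at i = 2.

k = 2


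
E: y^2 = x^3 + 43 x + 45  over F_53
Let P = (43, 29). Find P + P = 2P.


Doubling: s = (3 x1^2 + a) / (2 y1)
s = (3*43^2 + 43) / (2*29) mod 53 = 5
x3 = s^2 - 2 x1 mod 53 = 5^2 - 2*43 = 45
y3 = s (x1 - x3) - y1 mod 53 = 5 * (43 - 45) - 29 = 14

2P = (45, 14)


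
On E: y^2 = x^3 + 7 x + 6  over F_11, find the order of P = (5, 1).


Compute successive multiples of P until we hit O:
  1P = (5, 1)
  2P = (10, 3)
  3P = (1, 5)
  4P = (6, 0)
  5P = (1, 6)
  6P = (10, 8)
  7P = (5, 10)
  8P = O

ord(P) = 8


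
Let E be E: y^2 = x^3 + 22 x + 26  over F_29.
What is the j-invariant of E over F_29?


Delta = -16(4 a^3 + 27 b^2) mod 29 = 26
-1728 * (4 a)^3 = -1728 * (4*22)^3 mod 29 = 12
j = 12 * 26^(-1) mod 29 = 25

j = 25 (mod 29)


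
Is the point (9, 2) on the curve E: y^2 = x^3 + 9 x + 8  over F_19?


Check whether y^2 = x^3 + 9 x + 8 (mod 19) for (x, y) = (9, 2).
LHS: y^2 = 2^2 mod 19 = 4
RHS: x^3 + 9 x + 8 = 9^3 + 9*9 + 8 mod 19 = 1
LHS != RHS

No, not on the curve


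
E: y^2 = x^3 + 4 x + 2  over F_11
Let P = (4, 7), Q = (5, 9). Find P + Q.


P != Q, so use the chord formula.
s = (y2 - y1) / (x2 - x1) = (2) / (1) mod 11 = 2
x3 = s^2 - x1 - x2 mod 11 = 2^2 - 4 - 5 = 6
y3 = s (x1 - x3) - y1 mod 11 = 2 * (4 - 6) - 7 = 0

P + Q = (6, 0)


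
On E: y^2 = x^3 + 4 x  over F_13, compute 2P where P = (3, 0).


k = 2 = 10_2 (binary, LSB first: 01)
Double-and-add from P = (3, 0):
  bit 0 = 0: acc unchanged = O
  bit 1 = 1: acc = O + O = O

2P = O


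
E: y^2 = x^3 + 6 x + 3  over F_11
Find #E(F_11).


For each x in F_11, count y with y^2 = x^3 + 6 x + 3 mod 11:
  x = 0: RHS = 3, y in [5, 6]  -> 2 point(s)
  x = 2: RHS = 1, y in [1, 10]  -> 2 point(s)
  x = 3: RHS = 4, y in [2, 9]  -> 2 point(s)
  x = 4: RHS = 3, y in [5, 6]  -> 2 point(s)
  x = 5: RHS = 4, y in [2, 9]  -> 2 point(s)
  x = 7: RHS = 3, y in [5, 6]  -> 2 point(s)
  x = 9: RHS = 5, y in [4, 7]  -> 2 point(s)
Affine points: 14. Add the point at infinity: total = 15.

#E(F_11) = 15


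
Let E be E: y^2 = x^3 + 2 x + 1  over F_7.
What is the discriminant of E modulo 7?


4 a^3 + 27 b^2 = 4*2^3 + 27*1^2 = 32 + 27 = 59
Delta = -16 * (59) = -944
Delta mod 7 = 1

Delta = 1 (mod 7)


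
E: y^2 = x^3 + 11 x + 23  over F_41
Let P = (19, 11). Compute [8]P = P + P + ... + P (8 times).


k = 8 = 1000_2 (binary, LSB first: 0001)
Double-and-add from P = (19, 11):
  bit 0 = 0: acc unchanged = O
  bit 1 = 0: acc unchanged = O
  bit 2 = 0: acc unchanged = O
  bit 3 = 1: acc = O + (9, 20) = (9, 20)

8P = (9, 20)


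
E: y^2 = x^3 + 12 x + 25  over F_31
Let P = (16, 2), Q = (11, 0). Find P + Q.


P != Q, so use the chord formula.
s = (y2 - y1) / (x2 - x1) = (29) / (26) mod 31 = 19
x3 = s^2 - x1 - x2 mod 31 = 19^2 - 16 - 11 = 24
y3 = s (x1 - x3) - y1 mod 31 = 19 * (16 - 24) - 2 = 1

P + Q = (24, 1)


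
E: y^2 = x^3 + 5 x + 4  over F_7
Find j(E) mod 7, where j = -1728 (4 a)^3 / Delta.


Delta = -16(4 a^3 + 27 b^2) mod 7 = 5
-1728 * (4 a)^3 = -1728 * (4*5)^3 mod 7 = 6
j = 6 * 5^(-1) mod 7 = 4

j = 4 (mod 7)


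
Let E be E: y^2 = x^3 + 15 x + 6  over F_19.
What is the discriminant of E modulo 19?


4 a^3 + 27 b^2 = 4*15^3 + 27*6^2 = 13500 + 972 = 14472
Delta = -16 * (14472) = -231552
Delta mod 19 = 1

Delta = 1 (mod 19)


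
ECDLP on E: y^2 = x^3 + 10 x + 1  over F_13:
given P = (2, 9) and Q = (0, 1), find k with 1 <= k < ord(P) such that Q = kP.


Enumerate multiples of P until we hit Q = (0, 1):
  1P = (2, 9)
  2P = (6, 2)
  3P = (4, 1)
  4P = (10, 10)
  5P = (0, 1)
Match found at i = 5.

k = 5


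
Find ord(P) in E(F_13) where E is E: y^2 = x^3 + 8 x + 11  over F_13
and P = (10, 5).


Compute successive multiples of P until we hit O:
  1P = (10, 5)
  2P = (2, 10)
  3P = (2, 3)
  4P = (10, 8)
  5P = O

ord(P) = 5


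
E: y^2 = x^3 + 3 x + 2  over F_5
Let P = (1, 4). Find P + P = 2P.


Doubling: s = (3 x1^2 + a) / (2 y1)
s = (3*1^2 + 3) / (2*4) mod 5 = 2
x3 = s^2 - 2 x1 mod 5 = 2^2 - 2*1 = 2
y3 = s (x1 - x3) - y1 mod 5 = 2 * (1 - 2) - 4 = 4

2P = (2, 4)


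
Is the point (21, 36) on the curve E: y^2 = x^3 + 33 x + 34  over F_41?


Check whether y^2 = x^3 + 33 x + 34 (mod 41) for (x, y) = (21, 36).
LHS: y^2 = 36^2 mod 41 = 25
RHS: x^3 + 33 x + 34 = 21^3 + 33*21 + 34 mod 41 = 25
LHS = RHS

Yes, on the curve


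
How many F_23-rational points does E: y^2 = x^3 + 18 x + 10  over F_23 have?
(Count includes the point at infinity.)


For each x in F_23, count y with y^2 = x^3 + 18 x + 10 mod 23:
  x = 1: RHS = 6, y in [11, 12]  -> 2 point(s)
  x = 2: RHS = 8, y in [10, 13]  -> 2 point(s)
  x = 4: RHS = 8, y in [10, 13]  -> 2 point(s)
  x = 5: RHS = 18, y in [8, 15]  -> 2 point(s)
  x = 6: RHS = 12, y in [9, 14]  -> 2 point(s)
  x = 9: RHS = 4, y in [2, 21]  -> 2 point(s)
  x = 13: RHS = 3, y in [7, 16]  -> 2 point(s)
  x = 14: RHS = 16, y in [4, 19]  -> 2 point(s)
  x = 16: RHS = 1, y in [1, 22]  -> 2 point(s)
  x = 17: RHS = 8, y in [10, 13]  -> 2 point(s)
  x = 18: RHS = 2, y in [5, 18]  -> 2 point(s)
  x = 19: RHS = 12, y in [9, 14]  -> 2 point(s)
  x = 21: RHS = 12, y in [9, 14]  -> 2 point(s)
Affine points: 26. Add the point at infinity: total = 27.

#E(F_23) = 27


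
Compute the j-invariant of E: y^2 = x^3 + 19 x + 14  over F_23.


Delta = -16(4 a^3 + 27 b^2) mod 23 = 16
-1728 * (4 a)^3 = -1728 * (4*19)^3 mod 23 = 6
j = 6 * 16^(-1) mod 23 = 9

j = 9 (mod 23)


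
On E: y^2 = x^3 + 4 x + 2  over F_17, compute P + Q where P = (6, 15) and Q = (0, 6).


P != Q, so use the chord formula.
s = (y2 - y1) / (x2 - x1) = (8) / (11) mod 17 = 10
x3 = s^2 - x1 - x2 mod 17 = 10^2 - 6 - 0 = 9
y3 = s (x1 - x3) - y1 mod 17 = 10 * (6 - 9) - 15 = 6

P + Q = (9, 6)


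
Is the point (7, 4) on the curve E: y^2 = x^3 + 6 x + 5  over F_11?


Check whether y^2 = x^3 + 6 x + 5 (mod 11) for (x, y) = (7, 4).
LHS: y^2 = 4^2 mod 11 = 5
RHS: x^3 + 6 x + 5 = 7^3 + 6*7 + 5 mod 11 = 5
LHS = RHS

Yes, on the curve


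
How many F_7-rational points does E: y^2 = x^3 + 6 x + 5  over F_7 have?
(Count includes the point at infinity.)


For each x in F_7, count y with y^2 = x^3 + 6 x + 5 mod 7:
  x = 2: RHS = 4, y in [2, 5]  -> 2 point(s)
  x = 3: RHS = 1, y in [1, 6]  -> 2 point(s)
  x = 4: RHS = 2, y in [3, 4]  -> 2 point(s)
Affine points: 6. Add the point at infinity: total = 7.

#E(F_7) = 7


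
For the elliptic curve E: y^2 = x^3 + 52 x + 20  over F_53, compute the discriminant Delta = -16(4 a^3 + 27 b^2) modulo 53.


4 a^3 + 27 b^2 = 4*52^3 + 27*20^2 = 562432 + 10800 = 573232
Delta = -16 * (573232) = -9171712
Delta mod 53 = 44

Delta = 44 (mod 53)


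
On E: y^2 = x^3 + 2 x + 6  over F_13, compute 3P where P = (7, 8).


k = 3 = 11_2 (binary, LSB first: 11)
Double-and-add from P = (7, 8):
  bit 0 = 1: acc = O + (7, 8) = (7, 8)
  bit 1 = 1: acc = (7, 8) + (3, 0) = (7, 5)

3P = (7, 5)


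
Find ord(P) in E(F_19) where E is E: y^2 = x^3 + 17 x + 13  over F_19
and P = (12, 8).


Compute successive multiples of P until we hit O:
  1P = (12, 8)
  2P = (11, 7)
  3P = (16, 7)
  4P = (16, 12)
  5P = (11, 12)
  6P = (12, 11)
  7P = O

ord(P) = 7


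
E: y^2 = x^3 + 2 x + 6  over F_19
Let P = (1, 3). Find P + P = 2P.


Doubling: s = (3 x1^2 + a) / (2 y1)
s = (3*1^2 + 2) / (2*3) mod 19 = 4
x3 = s^2 - 2 x1 mod 19 = 4^2 - 2*1 = 14
y3 = s (x1 - x3) - y1 mod 19 = 4 * (1 - 14) - 3 = 2

2P = (14, 2)


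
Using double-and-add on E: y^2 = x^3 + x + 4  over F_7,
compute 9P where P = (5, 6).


k = 9 = 1001_2 (binary, LSB first: 1001)
Double-and-add from P = (5, 6):
  bit 0 = 1: acc = O + (5, 6) = (5, 6)
  bit 1 = 0: acc unchanged = (5, 6)
  bit 2 = 0: acc unchanged = (5, 6)
  bit 3 = 1: acc = (5, 6) + (6, 3) = (5, 1)

9P = (5, 1)


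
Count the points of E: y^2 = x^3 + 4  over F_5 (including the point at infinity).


For each x in F_5, count y with y^2 = x^3 + 0 x + 4 mod 5:
  x = 0: RHS = 4, y in [2, 3]  -> 2 point(s)
  x = 1: RHS = 0, y in [0]  -> 1 point(s)
  x = 3: RHS = 1, y in [1, 4]  -> 2 point(s)
Affine points: 5. Add the point at infinity: total = 6.

#E(F_5) = 6


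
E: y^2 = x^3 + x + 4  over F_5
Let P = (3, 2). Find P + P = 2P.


Doubling: s = (3 x1^2 + a) / (2 y1)
s = (3*3^2 + 1) / (2*2) mod 5 = 2
x3 = s^2 - 2 x1 mod 5 = 2^2 - 2*3 = 3
y3 = s (x1 - x3) - y1 mod 5 = 2 * (3 - 3) - 2 = 3

2P = (3, 3)


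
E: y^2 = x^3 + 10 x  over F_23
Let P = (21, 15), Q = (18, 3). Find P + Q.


P != Q, so use the chord formula.
s = (y2 - y1) / (x2 - x1) = (11) / (20) mod 23 = 4
x3 = s^2 - x1 - x2 mod 23 = 4^2 - 21 - 18 = 0
y3 = s (x1 - x3) - y1 mod 23 = 4 * (21 - 0) - 15 = 0

P + Q = (0, 0)


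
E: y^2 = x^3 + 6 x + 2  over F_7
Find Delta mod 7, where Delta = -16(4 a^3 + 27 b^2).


4 a^3 + 27 b^2 = 4*6^3 + 27*2^2 = 864 + 108 = 972
Delta = -16 * (972) = -15552
Delta mod 7 = 2

Delta = 2 (mod 7)


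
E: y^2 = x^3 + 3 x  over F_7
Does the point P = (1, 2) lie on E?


Check whether y^2 = x^3 + 3 x + 0 (mod 7) for (x, y) = (1, 2).
LHS: y^2 = 2^2 mod 7 = 4
RHS: x^3 + 3 x + 0 = 1^3 + 3*1 + 0 mod 7 = 4
LHS = RHS

Yes, on the curve


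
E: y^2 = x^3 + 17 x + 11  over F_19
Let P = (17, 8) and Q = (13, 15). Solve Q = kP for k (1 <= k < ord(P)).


Enumerate multiples of P until we hit Q = (13, 15):
  1P = (17, 8)
  2P = (13, 4)
  3P = (9, 0)
  4P = (13, 15)
Match found at i = 4.

k = 4


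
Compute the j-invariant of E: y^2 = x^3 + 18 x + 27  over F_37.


Delta = -16(4 a^3 + 27 b^2) mod 37 = 24
-1728 * (4 a)^3 = -1728 * (4*18)^3 mod 37 = 23
j = 23 * 24^(-1) mod 37 = 21

j = 21 (mod 37)


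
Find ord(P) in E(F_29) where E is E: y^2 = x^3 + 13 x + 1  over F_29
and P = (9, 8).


Compute successive multiples of P until we hit O:
  1P = (9, 8)
  2P = (6, 11)
  3P = (15, 27)
  4P = (11, 5)
  5P = (4, 28)
  6P = (3, 26)
  7P = (26, 14)
  8P = (16, 10)
  ... (continuing to 18P)
  18P = O

ord(P) = 18


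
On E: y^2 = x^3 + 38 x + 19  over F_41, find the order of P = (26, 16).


Compute successive multiples of P until we hit O:
  1P = (26, 16)
  2P = (20, 28)
  3P = (40, 12)
  4P = (37, 34)
  5P = (21, 22)
  6P = (2, 29)
  7P = (36, 27)
  8P = (29, 34)
  ... (continuing to 47P)
  47P = O

ord(P) = 47


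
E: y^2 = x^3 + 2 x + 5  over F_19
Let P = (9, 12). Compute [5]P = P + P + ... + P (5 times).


k = 5 = 101_2 (binary, LSB first: 101)
Double-and-add from P = (9, 12):
  bit 0 = 1: acc = O + (9, 12) = (9, 12)
  bit 1 = 0: acc unchanged = (9, 12)
  bit 2 = 1: acc = (9, 12) + (7, 18) = (12, 16)

5P = (12, 16)


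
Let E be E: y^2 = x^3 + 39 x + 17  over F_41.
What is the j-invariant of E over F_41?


Delta = -16(4 a^3 + 27 b^2) mod 41 = 17
-1728 * (4 a)^3 = -1728 * (4*39)^3 mod 41 = 38
j = 38 * 17^(-1) mod 41 = 36

j = 36 (mod 41)


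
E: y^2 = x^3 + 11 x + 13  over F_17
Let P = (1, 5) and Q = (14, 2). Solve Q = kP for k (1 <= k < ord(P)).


Enumerate multiples of P until we hit Q = (14, 2):
  1P = (1, 5)
  2P = (2, 14)
  3P = (10, 16)
  4P = (14, 15)
  5P = (4, 11)
  6P = (16, 16)
  7P = (9, 5)
  8P = (7, 12)
  9P = (8, 1)
  10P = (0, 9)
  11P = (15, 0)
  12P = (0, 8)
  13P = (8, 16)
  14P = (7, 5)
  15P = (9, 12)
  16P = (16, 1)
  17P = (4, 6)
  18P = (14, 2)
Match found at i = 18.

k = 18


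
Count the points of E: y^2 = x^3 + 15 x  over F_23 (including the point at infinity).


For each x in F_23, count y with y^2 = x^3 + 15 x + 0 mod 23:
  x = 0: RHS = 0, y in [0]  -> 1 point(s)
  x = 1: RHS = 16, y in [4, 19]  -> 2 point(s)
  x = 3: RHS = 3, y in [7, 16]  -> 2 point(s)
  x = 4: RHS = 9, y in [3, 20]  -> 2 point(s)
  x = 5: RHS = 16, y in [4, 19]  -> 2 point(s)
  x = 9: RHS = 13, y in [6, 17]  -> 2 point(s)
  x = 10: RHS = 0, y in [0]  -> 1 point(s)
  x = 11: RHS = 1, y in [1, 22]  -> 2 point(s)
  x = 13: RHS = 0, y in [0]  -> 1 point(s)
  x = 15: RHS = 12, y in [9, 14]  -> 2 point(s)
  x = 16: RHS = 12, y in [9, 14]  -> 2 point(s)
  x = 17: RHS = 16, y in [4, 19]  -> 2 point(s)
  x = 21: RHS = 8, y in [10, 13]  -> 2 point(s)
Affine points: 23. Add the point at infinity: total = 24.

#E(F_23) = 24


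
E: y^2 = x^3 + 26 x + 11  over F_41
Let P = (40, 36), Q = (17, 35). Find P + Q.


P != Q, so use the chord formula.
s = (y2 - y1) / (x2 - x1) = (40) / (18) mod 41 = 25
x3 = s^2 - x1 - x2 mod 41 = 25^2 - 40 - 17 = 35
y3 = s (x1 - x3) - y1 mod 41 = 25 * (40 - 35) - 36 = 7

P + Q = (35, 7)


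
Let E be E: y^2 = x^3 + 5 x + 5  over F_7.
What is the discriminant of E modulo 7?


4 a^3 + 27 b^2 = 4*5^3 + 27*5^2 = 500 + 675 = 1175
Delta = -16 * (1175) = -18800
Delta mod 7 = 2

Delta = 2 (mod 7)


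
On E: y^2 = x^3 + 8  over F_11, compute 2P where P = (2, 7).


Doubling: s = (3 x1^2 + a) / (2 y1)
s = (3*2^2 + 0) / (2*7) mod 11 = 4
x3 = s^2 - 2 x1 mod 11 = 4^2 - 2*2 = 1
y3 = s (x1 - x3) - y1 mod 11 = 4 * (2 - 1) - 7 = 8

2P = (1, 8)


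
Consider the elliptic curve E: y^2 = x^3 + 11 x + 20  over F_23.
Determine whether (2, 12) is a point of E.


Check whether y^2 = x^3 + 11 x + 20 (mod 23) for (x, y) = (2, 12).
LHS: y^2 = 12^2 mod 23 = 6
RHS: x^3 + 11 x + 20 = 2^3 + 11*2 + 20 mod 23 = 4
LHS != RHS

No, not on the curve


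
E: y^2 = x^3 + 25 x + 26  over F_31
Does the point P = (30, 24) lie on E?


Check whether y^2 = x^3 + 25 x + 26 (mod 31) for (x, y) = (30, 24).
LHS: y^2 = 24^2 mod 31 = 18
RHS: x^3 + 25 x + 26 = 30^3 + 25*30 + 26 mod 31 = 0
LHS != RHS

No, not on the curve


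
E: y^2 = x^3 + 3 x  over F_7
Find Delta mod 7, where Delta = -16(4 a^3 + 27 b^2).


4 a^3 + 27 b^2 = 4*3^3 + 27*0^2 = 108 + 0 = 108
Delta = -16 * (108) = -1728
Delta mod 7 = 1

Delta = 1 (mod 7)


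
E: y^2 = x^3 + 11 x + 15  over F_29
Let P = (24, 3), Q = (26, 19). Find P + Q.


P != Q, so use the chord formula.
s = (y2 - y1) / (x2 - x1) = (16) / (2) mod 29 = 8
x3 = s^2 - x1 - x2 mod 29 = 8^2 - 24 - 26 = 14
y3 = s (x1 - x3) - y1 mod 29 = 8 * (24 - 14) - 3 = 19

P + Q = (14, 19)


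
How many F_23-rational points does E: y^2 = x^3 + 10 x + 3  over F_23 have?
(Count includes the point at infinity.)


For each x in F_23, count y with y^2 = x^3 + 10 x + 3 mod 23:
  x = 0: RHS = 3, y in [7, 16]  -> 2 point(s)
  x = 2: RHS = 8, y in [10, 13]  -> 2 point(s)
  x = 6: RHS = 3, y in [7, 16]  -> 2 point(s)
  x = 7: RHS = 2, y in [5, 18]  -> 2 point(s)
  x = 11: RHS = 18, y in [8, 15]  -> 2 point(s)
  x = 14: RHS = 12, y in [9, 14]  -> 2 point(s)
  x = 15: RHS = 9, y in [3, 20]  -> 2 point(s)
  x = 16: RHS = 4, y in [2, 21]  -> 2 point(s)
  x = 17: RHS = 3, y in [7, 16]  -> 2 point(s)
  x = 18: RHS = 12, y in [9, 14]  -> 2 point(s)
Affine points: 20. Add the point at infinity: total = 21.

#E(F_23) = 21


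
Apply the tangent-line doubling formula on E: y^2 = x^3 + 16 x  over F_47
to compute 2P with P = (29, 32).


Doubling: s = (3 x1^2 + a) / (2 y1)
s = (3*29^2 + 16) / (2*32) mod 47 = 36
x3 = s^2 - 2 x1 mod 47 = 36^2 - 2*29 = 16
y3 = s (x1 - x3) - y1 mod 47 = 36 * (29 - 16) - 32 = 13

2P = (16, 13)


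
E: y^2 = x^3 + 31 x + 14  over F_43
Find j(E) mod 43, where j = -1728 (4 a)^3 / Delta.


Delta = -16(4 a^3 + 27 b^2) mod 43 = 34
-1728 * (4 a)^3 = -1728 * (4*31)^3 mod 43 = 11
j = 11 * 34^(-1) mod 43 = 37

j = 37 (mod 43)


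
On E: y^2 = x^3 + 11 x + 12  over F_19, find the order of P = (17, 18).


Compute successive multiples of P until we hit O:
  1P = (17, 18)
  2P = (8, 2)
  3P = (11, 18)
  4P = (10, 1)
  5P = (1, 10)
  6P = (6, 16)
  7P = (2, 2)
  8P = (16, 16)
  ... (continuing to 22P)
  22P = O

ord(P) = 22


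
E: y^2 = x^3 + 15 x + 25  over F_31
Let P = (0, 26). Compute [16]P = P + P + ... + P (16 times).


k = 16 = 10000_2 (binary, LSB first: 00001)
Double-and-add from P = (0, 26):
  bit 0 = 0: acc unchanged = O
  bit 1 = 0: acc unchanged = O
  bit 2 = 0: acc unchanged = O
  bit 3 = 0: acc unchanged = O
  bit 4 = 1: acc = O + (2, 1) = (2, 1)

16P = (2, 1)


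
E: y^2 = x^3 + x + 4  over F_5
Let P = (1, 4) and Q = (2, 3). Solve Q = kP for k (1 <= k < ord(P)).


Enumerate multiples of P until we hit Q = (2, 3):
  1P = (1, 4)
  2P = (2, 3)
Match found at i = 2.

k = 2


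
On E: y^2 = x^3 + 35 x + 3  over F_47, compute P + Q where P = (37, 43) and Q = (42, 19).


P != Q, so use the chord formula.
s = (y2 - y1) / (x2 - x1) = (23) / (5) mod 47 = 14
x3 = s^2 - x1 - x2 mod 47 = 14^2 - 37 - 42 = 23
y3 = s (x1 - x3) - y1 mod 47 = 14 * (37 - 23) - 43 = 12

P + Q = (23, 12)


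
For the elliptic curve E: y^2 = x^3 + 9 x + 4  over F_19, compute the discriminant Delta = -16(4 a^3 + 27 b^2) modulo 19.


4 a^3 + 27 b^2 = 4*9^3 + 27*4^2 = 2916 + 432 = 3348
Delta = -16 * (3348) = -53568
Delta mod 19 = 12

Delta = 12 (mod 19)


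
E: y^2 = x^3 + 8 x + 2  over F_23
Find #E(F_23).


For each x in F_23, count y with y^2 = x^3 + 8 x + 2 mod 23:
  x = 0: RHS = 2, y in [5, 18]  -> 2 point(s)
  x = 2: RHS = 3, y in [7, 16]  -> 2 point(s)
  x = 4: RHS = 6, y in [11, 12]  -> 2 point(s)
  x = 5: RHS = 6, y in [11, 12]  -> 2 point(s)
  x = 6: RHS = 13, y in [6, 17]  -> 2 point(s)
  x = 8: RHS = 3, y in [7, 16]  -> 2 point(s)
  x = 10: RHS = 1, y in [1, 22]  -> 2 point(s)
  x = 11: RHS = 18, y in [8, 15]  -> 2 point(s)
  x = 12: RHS = 9, y in [3, 20]  -> 2 point(s)
  x = 13: RHS = 3, y in [7, 16]  -> 2 point(s)
  x = 14: RHS = 6, y in [11, 12]  -> 2 point(s)
  x = 15: RHS = 1, y in [1, 22]  -> 2 point(s)
  x = 21: RHS = 1, y in [1, 22]  -> 2 point(s)
  x = 22: RHS = 16, y in [4, 19]  -> 2 point(s)
Affine points: 28. Add the point at infinity: total = 29.

#E(F_23) = 29


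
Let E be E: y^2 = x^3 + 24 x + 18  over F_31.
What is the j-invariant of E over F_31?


Delta = -16(4 a^3 + 27 b^2) mod 31 = 1
-1728 * (4 a)^3 = -1728 * (4*24)^3 mod 31 = 30
j = 30 * 1^(-1) mod 31 = 30

j = 30 (mod 31)


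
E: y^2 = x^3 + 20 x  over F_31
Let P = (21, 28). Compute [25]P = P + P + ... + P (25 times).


k = 25 = 11001_2 (binary, LSB first: 10011)
Double-and-add from P = (21, 28):
  bit 0 = 1: acc = O + (21, 28) = (21, 28)
  bit 1 = 0: acc unchanged = (21, 28)
  bit 2 = 0: acc unchanged = (21, 28)
  bit 3 = 1: acc = (21, 28) + (19, 27) = (30, 14)
  bit 4 = 1: acc = (30, 14) + (0, 0) = (11, 30)

25P = (11, 30)


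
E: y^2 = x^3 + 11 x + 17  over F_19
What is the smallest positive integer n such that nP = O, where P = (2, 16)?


Compute successive multiples of P until we hit O:
  1P = (2, 16)
  2P = (7, 0)
  3P = (2, 3)
  4P = O

ord(P) = 4


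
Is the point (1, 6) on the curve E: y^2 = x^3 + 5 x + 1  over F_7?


Check whether y^2 = x^3 + 5 x + 1 (mod 7) for (x, y) = (1, 6).
LHS: y^2 = 6^2 mod 7 = 1
RHS: x^3 + 5 x + 1 = 1^3 + 5*1 + 1 mod 7 = 0
LHS != RHS

No, not on the curve


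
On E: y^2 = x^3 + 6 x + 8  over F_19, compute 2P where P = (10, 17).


Doubling: s = (3 x1^2 + a) / (2 y1)
s = (3*10^2 + 6) / (2*17) mod 19 = 9
x3 = s^2 - 2 x1 mod 19 = 9^2 - 2*10 = 4
y3 = s (x1 - x3) - y1 mod 19 = 9 * (10 - 4) - 17 = 18

2P = (4, 18)


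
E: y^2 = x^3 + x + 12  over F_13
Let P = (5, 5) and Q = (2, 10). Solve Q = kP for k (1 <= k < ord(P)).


Enumerate multiples of P until we hit Q = (2, 10):
  1P = (5, 5)
  2P = (2, 10)
Match found at i = 2.

k = 2


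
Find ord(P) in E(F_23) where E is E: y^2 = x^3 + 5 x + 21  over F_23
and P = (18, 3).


Compute successive multiples of P until we hit O:
  1P = (18, 3)
  2P = (14, 12)
  3P = (9, 17)
  4P = (20, 18)
  5P = (1, 21)
  6P = (13, 12)
  7P = (21, 7)
  8P = (19, 11)
  ... (continuing to 27P)
  27P = O

ord(P) = 27


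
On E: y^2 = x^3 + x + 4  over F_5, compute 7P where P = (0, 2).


k = 7 = 111_2 (binary, LSB first: 111)
Double-and-add from P = (0, 2):
  bit 0 = 1: acc = O + (0, 2) = (0, 2)
  bit 1 = 1: acc = (0, 2) + (1, 4) = (3, 2)
  bit 2 = 1: acc = (3, 2) + (2, 3) = (1, 1)

7P = (1, 1)


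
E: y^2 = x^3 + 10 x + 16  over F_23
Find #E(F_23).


For each x in F_23, count y with y^2 = x^3 + 10 x + 16 mod 23:
  x = 0: RHS = 16, y in [4, 19]  -> 2 point(s)
  x = 1: RHS = 4, y in [2, 21]  -> 2 point(s)
  x = 3: RHS = 4, y in [2, 21]  -> 2 point(s)
  x = 6: RHS = 16, y in [4, 19]  -> 2 point(s)
  x = 10: RHS = 12, y in [9, 14]  -> 2 point(s)
  x = 11: RHS = 8, y in [10, 13]  -> 2 point(s)
  x = 12: RHS = 1, y in [1, 22]  -> 2 point(s)
  x = 14: RHS = 2, y in [5, 18]  -> 2 point(s)
  x = 17: RHS = 16, y in [4, 19]  -> 2 point(s)
  x = 18: RHS = 2, y in [5, 18]  -> 2 point(s)
  x = 19: RHS = 4, y in [2, 21]  -> 2 point(s)
Affine points: 22. Add the point at infinity: total = 23.

#E(F_23) = 23


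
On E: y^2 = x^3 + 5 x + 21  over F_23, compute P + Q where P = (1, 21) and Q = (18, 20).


P != Q, so use the chord formula.
s = (y2 - y1) / (x2 - x1) = (22) / (17) mod 23 = 4
x3 = s^2 - x1 - x2 mod 23 = 4^2 - 1 - 18 = 20
y3 = s (x1 - x3) - y1 mod 23 = 4 * (1 - 20) - 21 = 18

P + Q = (20, 18)


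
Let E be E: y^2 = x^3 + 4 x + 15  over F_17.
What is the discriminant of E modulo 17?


4 a^3 + 27 b^2 = 4*4^3 + 27*15^2 = 256 + 6075 = 6331
Delta = -16 * (6331) = -101296
Delta mod 17 = 7

Delta = 7 (mod 17)


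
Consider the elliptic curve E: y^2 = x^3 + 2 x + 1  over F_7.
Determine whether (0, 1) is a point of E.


Check whether y^2 = x^3 + 2 x + 1 (mod 7) for (x, y) = (0, 1).
LHS: y^2 = 1^2 mod 7 = 1
RHS: x^3 + 2 x + 1 = 0^3 + 2*0 + 1 mod 7 = 1
LHS = RHS

Yes, on the curve


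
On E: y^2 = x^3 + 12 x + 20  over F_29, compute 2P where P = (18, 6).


Doubling: s = (3 x1^2 + a) / (2 y1)
s = (3*18^2 + 12) / (2*6) mod 29 = 24
x3 = s^2 - 2 x1 mod 29 = 24^2 - 2*18 = 18
y3 = s (x1 - x3) - y1 mod 29 = 24 * (18 - 18) - 6 = 23

2P = (18, 23)


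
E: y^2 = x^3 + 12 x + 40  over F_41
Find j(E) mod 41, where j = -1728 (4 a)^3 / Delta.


Delta = -16(4 a^3 + 27 b^2) mod 41 = 4
-1728 * (4 a)^3 = -1728 * (4*12)^3 mod 41 = 33
j = 33 * 4^(-1) mod 41 = 39

j = 39 (mod 41)


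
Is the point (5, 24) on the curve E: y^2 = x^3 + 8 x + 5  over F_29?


Check whether y^2 = x^3 + 8 x + 5 (mod 29) for (x, y) = (5, 24).
LHS: y^2 = 24^2 mod 29 = 25
RHS: x^3 + 8 x + 5 = 5^3 + 8*5 + 5 mod 29 = 25
LHS = RHS

Yes, on the curve


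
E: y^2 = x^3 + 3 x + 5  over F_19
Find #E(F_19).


For each x in F_19, count y with y^2 = x^3 + 3 x + 5 mod 19:
  x = 0: RHS = 5, y in [9, 10]  -> 2 point(s)
  x = 1: RHS = 9, y in [3, 16]  -> 2 point(s)
  x = 2: RHS = 0, y in [0]  -> 1 point(s)
  x = 4: RHS = 5, y in [9, 10]  -> 2 point(s)
  x = 6: RHS = 11, y in [7, 12]  -> 2 point(s)
  x = 8: RHS = 9, y in [3, 16]  -> 2 point(s)
  x = 9: RHS = 1, y in [1, 18]  -> 2 point(s)
  x = 10: RHS = 9, y in [3, 16]  -> 2 point(s)
  x = 11: RHS = 1, y in [1, 18]  -> 2 point(s)
  x = 14: RHS = 17, y in [6, 13]  -> 2 point(s)
  x = 15: RHS = 5, y in [9, 10]  -> 2 point(s)
  x = 16: RHS = 7, y in [8, 11]  -> 2 point(s)
  x = 18: RHS = 1, y in [1, 18]  -> 2 point(s)
Affine points: 25. Add the point at infinity: total = 26.

#E(F_19) = 26


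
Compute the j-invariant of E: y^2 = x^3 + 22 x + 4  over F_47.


Delta = -16(4 a^3 + 27 b^2) mod 47 = 25
-1728 * (4 a)^3 = -1728 * (4*22)^3 mod 47 = 21
j = 21 * 25^(-1) mod 47 = 14

j = 14 (mod 47)
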